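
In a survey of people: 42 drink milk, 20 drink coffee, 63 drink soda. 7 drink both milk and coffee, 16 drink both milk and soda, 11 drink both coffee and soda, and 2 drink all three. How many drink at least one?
|A∪B∪C| = 42+20+63-7-16-11+2 = 93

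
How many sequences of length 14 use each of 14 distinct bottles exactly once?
14! = 87178291200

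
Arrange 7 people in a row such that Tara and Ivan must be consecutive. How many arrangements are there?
Treat the 2 as one block: (7-2+1)! × 2! = 720 × 2 = 1440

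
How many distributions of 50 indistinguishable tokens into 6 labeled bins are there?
C(50+6-1, 6-1) = C(55, 5) = 3478761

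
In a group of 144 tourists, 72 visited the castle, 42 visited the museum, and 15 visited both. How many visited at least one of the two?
|A∪B| = |A| + |B| - |A∩B| = 72 + 42 - 15 = 99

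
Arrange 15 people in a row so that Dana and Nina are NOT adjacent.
Total - adjacent = 15! - (15-1)!×2 = 1307674368000 - 174356582400 = 1133317785600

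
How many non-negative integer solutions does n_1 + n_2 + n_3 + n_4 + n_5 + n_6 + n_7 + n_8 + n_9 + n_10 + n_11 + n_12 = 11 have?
C(11+12-1, 12-1) = C(22, 11) = 705432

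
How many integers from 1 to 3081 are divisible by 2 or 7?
⌊3081/2⌋ + ⌊3081/7⌋ - ⌊3081/14⌋ = 1540 + 440 - 220 = 1760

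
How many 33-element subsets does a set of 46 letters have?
C(46,33) = 46!/(33!×13!) = 101766230790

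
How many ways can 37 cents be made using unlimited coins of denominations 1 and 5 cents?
Coefficient of x^37 in 1/(1-x^1) · 1/(1-x^5). Use j coins of 5 for j = 0..⌊37/5⌋ = 7, the rest in 1s: 7 + 1 = 8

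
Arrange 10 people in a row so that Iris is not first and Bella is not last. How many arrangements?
By inclusion-exclusion: 10! - 2×(10-1)! + (10-2)! = 3628800 - 725760 + 40320 = 2943360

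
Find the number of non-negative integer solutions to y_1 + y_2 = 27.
C(27+2-1, 2-1) = C(28, 1) = 28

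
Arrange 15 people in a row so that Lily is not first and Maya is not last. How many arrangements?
By inclusion-exclusion: 15! - 2×(15-1)! + (15-2)! = 1307674368000 - 174356582400 + 6227020800 = 1139544806400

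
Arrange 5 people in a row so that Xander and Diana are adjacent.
Treat as block: (5-1)! × 2! = 24 × 2 = 48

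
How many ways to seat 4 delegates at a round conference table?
Circular: fix one position, arrange the rest. (4-1)! = 6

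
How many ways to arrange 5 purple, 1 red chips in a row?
6! / (5! × 1!) = 6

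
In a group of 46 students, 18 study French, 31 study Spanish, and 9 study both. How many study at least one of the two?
|A∪B| = |A| + |B| - |A∩B| = 18 + 31 - 9 = 40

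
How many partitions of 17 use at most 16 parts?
By conjugation, equals partitions of 17 into parts ≤ 16. Let r_j(i) = number of partitions of i into parts ≤ j, for i = 0..17. r_1(i) = 1 for all i; r_j(i) = r_{j-1}(i) + r_j(i-j). Rows j = 2..16: ≤2: 1 1 2 2 3 3 4 4 5 5 6 6 7 7 8 8 9 9; ≤3: 1 1 2 3 4 5 7 8 10 12 14 16 19 21 24 27 30 33; ≤4: 1 1 2 3 5 6 9 11 15 18 23 27 34 39 47 54 64 72; ≤5: 1 1 2 3 5 7 10 13 18 23 30 37 47 57 70 84 101 119; ≤6: 1 1 2 3 5 7 11 14 20 26 35 44 58 71 90 110 136 163; ≤7: 1 1 2 3 5 7 11 15 21 28 38 49 65 82 105 131 164 201; ≤8: 1 1 2 3 5 7 11 15 22 29 40 52 70 89 116 146 186 230; ≤9: 1 1 2 3 5 7 11 15 22 30 41 54 73 94 123 157 201 252; ≤10: 1 1 2 3 5 7 11 15 22 30 42 55 75 97 128 164 212 267; ≤11: 1 1 2 3 5 7 11 15 22 30 42 56 76 99 131 169 219 278; ≤12: 1 1 2 3 5 7 11 15 22 30 42 56 77 100 133 172 224 285; ≤13: 1 1 2 3 5 7 11 15 22 30 42 56 77 101 134 174 227 290; ≤14: 1 1 2 3 5 7 11 15 22 30 42 56 77 101 135 175 229 293; ≤15: 1 1 2 3 5 7 11 15 22 30 42 56 77 101 135 176 230 295; ≤16: 1 1 2 3 5 7 11 15 22 30 42 56 77 101 135 176 231 296. r_16(17) = 296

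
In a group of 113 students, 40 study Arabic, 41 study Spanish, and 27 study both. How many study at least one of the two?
|A∪B| = |A| + |B| - |A∩B| = 40 + 41 - 27 = 54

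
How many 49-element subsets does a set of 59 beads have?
C(59,49) = 59!/(49!×10!) = 62828356305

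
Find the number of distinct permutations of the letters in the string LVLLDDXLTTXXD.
13! / (2! × 4! × 1! × 3! × 3!) = 3603600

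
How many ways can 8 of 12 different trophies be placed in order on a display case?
P(12,8) = 12!/(12-8)! = 19958400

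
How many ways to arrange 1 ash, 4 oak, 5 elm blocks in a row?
10! / (1! × 4! × 5!) = 1260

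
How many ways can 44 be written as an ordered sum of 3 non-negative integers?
C(44+3-1, 3-1) = C(46, 2) = 1035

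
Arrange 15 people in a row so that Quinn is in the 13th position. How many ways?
Fix one position: (15-1)! = 87178291200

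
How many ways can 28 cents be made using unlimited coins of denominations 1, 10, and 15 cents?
Coefficient of x^28 in 1/(1-x^1) · 1/(1-x^10) · 1/(1-x^15). Case on j = number of 15-cent coins (j = 0..1); remainder r = 28 - 15j is made from {1,10} in ⌊r/10⌋+1 ways. r = 28, 13 → 3 + 2 = 5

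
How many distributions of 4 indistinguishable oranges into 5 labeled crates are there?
C(4+5-1, 5-1) = C(8, 4) = 70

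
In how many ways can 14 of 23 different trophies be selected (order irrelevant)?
C(23,14) = 23!/(14!×9!) = 817190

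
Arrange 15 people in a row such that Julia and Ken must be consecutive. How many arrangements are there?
Treat the 2 as one block: (15-2+1)! × 2! = 87178291200 × 2 = 174356582400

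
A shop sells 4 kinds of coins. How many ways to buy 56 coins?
C(56+4-1, 4-1) = C(59, 3) = 32509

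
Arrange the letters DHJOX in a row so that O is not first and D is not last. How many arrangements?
By inclusion-exclusion: 5! - 2×(5-1)! + (5-2)! = 120 - 48 + 6 = 78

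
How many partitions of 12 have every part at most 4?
Let r_j(i) = number of partitions of i into parts ≤ j, for i = 0..12. r_1(i) = 1 for all i; r_j(i) = r_{j-1}(i) + r_j(i-j). Rows j = 2..4: ≤2: 1 1 2 2 3 3 4 4 5 5 6 6 7; ≤3: 1 1 2 3 4 5 7 8 10 12 14 16 19; ≤4: 1 1 2 3 5 6 9 11 15 18 23 27 34. r_4(12) = 34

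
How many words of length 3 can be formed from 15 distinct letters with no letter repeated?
P(15,3) = 15!/(15-3)! = 2730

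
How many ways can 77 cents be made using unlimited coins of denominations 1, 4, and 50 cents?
Coefficient of x^77 in 1/(1-x^1) · 1/(1-x^4) · 1/(1-x^50). Case on j = number of 50-cent coins (j = 0..1); remainder r = 77 - 50j is made from {1,4} in ⌊r/4⌋+1 ways. r = 77, 27 → 20 + 7 = 27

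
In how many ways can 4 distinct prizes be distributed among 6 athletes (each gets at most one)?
P(6,4) = 6!/(6-4)! = 360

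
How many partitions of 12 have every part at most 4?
Let r_j(i) = number of partitions of i into parts ≤ j, for i = 0..12. r_1(i) = 1 for all i; r_j(i) = r_{j-1}(i) + r_j(i-j). Rows j = 2..4: ≤2: 1 1 2 2 3 3 4 4 5 5 6 6 7; ≤3: 1 1 2 3 4 5 7 8 10 12 14 16 19; ≤4: 1 1 2 3 5 6 9 11 15 18 23 27 34. r_4(12) = 34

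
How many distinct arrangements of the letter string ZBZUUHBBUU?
10! / (1! × 4! × 2! × 3!) = 12600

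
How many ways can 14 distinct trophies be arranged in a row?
14! = 87178291200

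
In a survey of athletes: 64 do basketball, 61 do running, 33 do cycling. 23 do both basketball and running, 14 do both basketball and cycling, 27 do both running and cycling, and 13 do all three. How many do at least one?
|A∪B∪C| = 64+61+33-23-14-27+13 = 107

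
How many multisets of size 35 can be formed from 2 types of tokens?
C(35+2-1, 2-1) = C(36, 1) = 36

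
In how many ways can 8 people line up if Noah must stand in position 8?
Fix one position: (8-1)! = 5040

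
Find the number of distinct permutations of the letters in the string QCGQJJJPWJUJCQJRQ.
17! / (1! × 1! × 6! × 2! × 1! × 1! × 1! × 4!) = 10291881600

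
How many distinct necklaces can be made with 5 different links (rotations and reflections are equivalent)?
(5-1)!/2 = 24/2 = 12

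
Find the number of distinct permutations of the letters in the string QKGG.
4! / (1! × 2! × 1!) = 12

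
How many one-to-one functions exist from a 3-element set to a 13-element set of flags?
P(13,3) = 13!/(13-3)! = 1716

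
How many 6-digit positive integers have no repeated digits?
First digit: 9 choices (nonzero). Then descending: 9 × 9 × 8 × 7 × 6 × 5 = 136080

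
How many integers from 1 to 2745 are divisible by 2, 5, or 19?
⌊2745/2⌋+⌊2745/5⌋+⌊2745/19⌋ - ⌊2745/10⌋-⌊2745/38⌋-⌊2745/95⌋ + ⌊2745/190⌋ = 1372+549+144 - 274-72-28 + 14 = 1705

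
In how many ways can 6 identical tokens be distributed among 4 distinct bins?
C(6+4-1, 4-1) = C(9, 3) = 84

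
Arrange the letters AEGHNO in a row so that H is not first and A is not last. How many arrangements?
By inclusion-exclusion: 6! - 2×(6-1)! + (6-2)! = 720 - 240 + 24 = 504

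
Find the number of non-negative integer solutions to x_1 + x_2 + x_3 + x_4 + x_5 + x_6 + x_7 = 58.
C(58+7-1, 7-1) = C(64, 6) = 74974368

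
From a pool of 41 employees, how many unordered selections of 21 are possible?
C(41,21) = 41!/(21!×20!) = 269128937220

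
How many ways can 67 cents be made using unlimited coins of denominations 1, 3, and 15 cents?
Coefficient of x^67 in 1/(1-x^1) · 1/(1-x^3) · 1/(1-x^15). Case on j = number of 15-cent coins (j = 0..4); remainder r = 67 - 15j is made from {1,3} in ⌊r/3⌋+1 ways. r = 67, 52, 37, 22, 7 → 23 + 18 + 13 + 8 + 3 = 65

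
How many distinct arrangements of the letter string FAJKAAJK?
8! / (2! × 1! × 2! × 3!) = 1680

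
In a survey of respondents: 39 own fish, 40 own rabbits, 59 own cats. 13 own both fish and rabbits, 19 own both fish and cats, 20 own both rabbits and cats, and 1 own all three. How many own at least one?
|A∪B∪C| = 39+40+59-13-19-20+1 = 87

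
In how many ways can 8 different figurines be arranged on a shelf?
8! = 40320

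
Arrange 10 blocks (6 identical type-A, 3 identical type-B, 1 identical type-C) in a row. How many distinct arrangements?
10! / (6! × 3! × 1!) = 840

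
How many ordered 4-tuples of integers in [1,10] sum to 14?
Coefficient of x^14 in (x + x² + ... + x^10)^4. By inclusion-exclusion on dice exceeding 10: Σ_j (-1)^j C(4,j)·C(14-1-10j, 3) = C(4,0)·C(13,3) - C(4,1)·C(3,3) = 1·286 - 4·1 = 282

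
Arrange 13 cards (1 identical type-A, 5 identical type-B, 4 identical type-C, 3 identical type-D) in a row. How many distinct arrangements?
13! / (1! × 5! × 4! × 3!) = 360360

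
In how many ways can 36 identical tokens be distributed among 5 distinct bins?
C(36+5-1, 5-1) = C(40, 4) = 91390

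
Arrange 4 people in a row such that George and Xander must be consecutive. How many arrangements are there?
Treat the 2 as one block: (4-2+1)! × 2! = 6 × 2 = 12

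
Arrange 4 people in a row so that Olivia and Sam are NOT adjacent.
Total - adjacent = 4! - (4-1)!×2 = 24 - 12 = 12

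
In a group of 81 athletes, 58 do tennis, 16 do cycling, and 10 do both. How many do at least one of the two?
|A∪B| = |A| + |B| - |A∩B| = 58 + 16 - 10 = 64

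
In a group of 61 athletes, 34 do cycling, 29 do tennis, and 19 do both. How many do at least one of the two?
|A∪B| = |A| + |B| - |A∩B| = 34 + 29 - 19 = 44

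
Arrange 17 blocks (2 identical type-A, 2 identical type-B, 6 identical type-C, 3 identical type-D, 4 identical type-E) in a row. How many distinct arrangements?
17! / (2! × 2! × 6! × 3! × 4!) = 857656800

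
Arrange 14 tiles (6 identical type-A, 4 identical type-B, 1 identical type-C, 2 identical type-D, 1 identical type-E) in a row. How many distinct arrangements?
14! / (6! × 4! × 1! × 2! × 1!) = 2522520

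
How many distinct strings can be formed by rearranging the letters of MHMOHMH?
7! / (3! × 1! × 3!) = 140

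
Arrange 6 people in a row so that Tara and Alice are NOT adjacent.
Total - adjacent = 6! - (6-1)!×2 = 720 - 240 = 480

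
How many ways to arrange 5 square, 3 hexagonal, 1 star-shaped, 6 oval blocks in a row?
15! / (5! × 3! × 1! × 6!) = 2522520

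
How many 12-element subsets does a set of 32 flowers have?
C(32,12) = 32!/(12!×20!) = 225792840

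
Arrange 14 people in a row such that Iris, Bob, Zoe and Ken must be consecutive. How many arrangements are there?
Treat the 4 as one block: (14-4+1)! × 4! = 39916800 × 24 = 958003200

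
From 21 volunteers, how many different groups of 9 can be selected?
C(21,9) = 21!/(9!×12!) = 293930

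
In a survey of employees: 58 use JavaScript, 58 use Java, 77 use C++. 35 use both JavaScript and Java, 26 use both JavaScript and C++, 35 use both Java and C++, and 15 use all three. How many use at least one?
|A∪B∪C| = 58+58+77-35-26-35+15 = 112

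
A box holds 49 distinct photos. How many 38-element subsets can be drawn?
C(49,38) = 49!/(38!×11!) = 29135916264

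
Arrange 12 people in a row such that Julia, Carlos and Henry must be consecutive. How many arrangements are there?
Treat the 3 as one block: (12-3+1)! × 3! = 3628800 × 6 = 21772800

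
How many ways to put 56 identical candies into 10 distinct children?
C(56+10-1, 10-1) = C(65, 9) = 31966749880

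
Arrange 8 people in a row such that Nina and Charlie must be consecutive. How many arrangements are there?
Treat the 2 as one block: (8-2+1)! × 2! = 5040 × 2 = 10080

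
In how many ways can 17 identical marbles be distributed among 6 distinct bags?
C(17+6-1, 6-1) = C(22, 5) = 26334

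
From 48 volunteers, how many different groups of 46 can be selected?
C(48,46) = 48!/(46!×2!) = 1128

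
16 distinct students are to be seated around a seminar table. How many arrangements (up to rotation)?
Circular: fix one position, arrange the rest. (16-1)! = 1307674368000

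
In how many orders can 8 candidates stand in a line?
8! = 40320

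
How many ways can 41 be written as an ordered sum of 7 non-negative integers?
C(41+7-1, 7-1) = C(47, 6) = 10737573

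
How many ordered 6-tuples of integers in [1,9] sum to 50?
Coefficient of x^50 in (x + x² + ... + x^9)^6. By inclusion-exclusion on dice exceeding 9: Σ_j (-1)^j C(6,j)·C(50-1-9j, 5) = C(6,0)·C(49,5) - C(6,1)·C(40,5) + C(6,2)·C(31,5) - C(6,3)·C(22,5) + C(6,4)·C(13,5) = 1·1906884 - 6·658008 + 15·169911 - 20·26334 + 15·1287 = 126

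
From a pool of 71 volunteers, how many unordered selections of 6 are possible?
C(71,6) = 71!/(6!×65!) = 143218999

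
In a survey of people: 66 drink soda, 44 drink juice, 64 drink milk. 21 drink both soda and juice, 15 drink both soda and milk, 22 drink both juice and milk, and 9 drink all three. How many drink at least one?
|A∪B∪C| = 66+44+64-21-15-22+9 = 125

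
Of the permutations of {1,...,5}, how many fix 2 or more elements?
Exactly j fixed points: C(5,j)·!(5-j); sum over j ≥ 2 (derangement numbers via !m = (m-1)·(!(m-1) + !(m-2)): !0..!3 = 1, 0, 1, 2). Σ_{j=2}^{5} C(5,j)·!(5-j) = C(5,2)·!3 + C(5,3)·!2 + C(5,4)·!1 + C(5,5)·!0 = 10·2 + 10·1 + 5·0 + 1·1 = 31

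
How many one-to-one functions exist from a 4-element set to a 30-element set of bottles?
P(30,4) = 30!/(30-4)! = 657720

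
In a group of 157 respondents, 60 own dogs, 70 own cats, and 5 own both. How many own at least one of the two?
|A∪B| = |A| + |B| - |A∩B| = 60 + 70 - 5 = 125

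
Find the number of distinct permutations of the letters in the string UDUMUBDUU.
9! / (1! × 5! × 2! × 1!) = 1512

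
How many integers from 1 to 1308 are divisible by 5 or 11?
⌊1308/5⌋ + ⌊1308/11⌋ - ⌊1308/55⌋ = 261 + 118 - 23 = 356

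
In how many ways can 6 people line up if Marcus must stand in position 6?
Fix one position: (6-1)! = 120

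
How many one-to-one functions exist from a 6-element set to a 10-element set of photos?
P(10,6) = 10!/(10-6)! = 151200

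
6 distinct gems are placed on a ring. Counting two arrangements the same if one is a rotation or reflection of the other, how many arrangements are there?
(6-1)!/2 = 120/2 = 60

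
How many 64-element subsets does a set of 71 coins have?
C(71,64) = 71!/(64!×7!) = 1329890705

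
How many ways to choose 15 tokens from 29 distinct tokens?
C(29,15) = 29!/(15!×14!) = 77558760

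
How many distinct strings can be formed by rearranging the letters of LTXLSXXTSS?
10! / (3! × 3! × 2! × 2!) = 25200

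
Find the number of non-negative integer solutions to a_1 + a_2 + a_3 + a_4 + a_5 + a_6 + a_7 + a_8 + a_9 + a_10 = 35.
C(35+10-1, 10-1) = C(44, 9) = 708930508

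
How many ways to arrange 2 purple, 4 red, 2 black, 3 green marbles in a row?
11! / (2! × 4! × 2! × 3!) = 69300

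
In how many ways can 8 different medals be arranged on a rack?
8! = 40320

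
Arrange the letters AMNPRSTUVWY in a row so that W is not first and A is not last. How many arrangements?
By inclusion-exclusion: 11! - 2×(11-1)! + (11-2)! = 39916800 - 7257600 + 362880 = 33022080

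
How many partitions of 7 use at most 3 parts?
By conjugation, equals partitions of 7 into parts ≤ 3. Let r_j(i) = number of partitions of i into parts ≤ j, for i = 0..7. r_1(i) = 1 for all i; r_j(i) = r_{j-1}(i) + r_j(i-j). Rows j = 2..3: ≤2: 1 1 2 2 3 3 4 4; ≤3: 1 1 2 3 4 5 7 8. r_3(7) = 8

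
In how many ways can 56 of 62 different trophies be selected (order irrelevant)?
C(62,56) = 62!/(56!×6!) = 61474519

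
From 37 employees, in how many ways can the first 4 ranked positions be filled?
P(37,4) = 37!/(37-4)! = 1585080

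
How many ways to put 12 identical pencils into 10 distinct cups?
C(12+10-1, 10-1) = C(21, 9) = 293930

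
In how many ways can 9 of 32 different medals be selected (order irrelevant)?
C(32,9) = 32!/(9!×23!) = 28048800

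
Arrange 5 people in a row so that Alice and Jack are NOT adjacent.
Total - adjacent = 5! - (5-1)!×2 = 120 - 48 = 72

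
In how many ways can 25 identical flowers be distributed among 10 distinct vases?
C(25+10-1, 10-1) = C(34, 9) = 52451256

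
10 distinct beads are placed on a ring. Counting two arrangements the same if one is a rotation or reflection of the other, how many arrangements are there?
(10-1)!/2 = 362880/2 = 181440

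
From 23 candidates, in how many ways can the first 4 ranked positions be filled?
P(23,4) = 23!/(23-4)! = 212520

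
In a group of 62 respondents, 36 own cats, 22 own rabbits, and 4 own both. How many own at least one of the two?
|A∪B| = |A| + |B| - |A∩B| = 36 + 22 - 4 = 54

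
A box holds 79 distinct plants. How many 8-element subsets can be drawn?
C(79,8) = 79!/(8!×71!) = 26088783435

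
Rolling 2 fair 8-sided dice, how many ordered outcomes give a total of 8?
Coefficient of x^8 in (x + x² + ... + x^8)^2. By inclusion-exclusion on dice exceeding 8: Σ_j (-1)^j C(2,j)·C(8-1-8j, 1) = C(2,0)·C(7,1) = 1·7 = 7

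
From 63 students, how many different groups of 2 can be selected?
C(63,2) = 63!/(2!×61!) = 1953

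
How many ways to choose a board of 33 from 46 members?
C(46,33) = 46!/(33!×13!) = 101766230790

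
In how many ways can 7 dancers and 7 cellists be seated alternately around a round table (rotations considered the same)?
Fix one of the dancers: (7-1)! ways for the remaining dancers, × 7! ways for the cellists = 720 × 5040 = 3628800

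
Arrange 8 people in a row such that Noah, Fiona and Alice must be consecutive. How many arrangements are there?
Treat the 3 as one block: (8-3+1)! × 3! = 720 × 6 = 4320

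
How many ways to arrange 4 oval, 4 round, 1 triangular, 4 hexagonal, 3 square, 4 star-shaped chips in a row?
20! / (4! × 4! × 1! × 4! × 3! × 4!) = 1222160940000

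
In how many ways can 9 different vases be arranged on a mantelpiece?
9! = 362880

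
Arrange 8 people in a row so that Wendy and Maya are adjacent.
Treat as block: (8-1)! × 2! = 5040 × 2 = 10080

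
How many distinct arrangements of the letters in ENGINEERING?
11! / (3! × 3! × 2! × 2! × 1!) = 277200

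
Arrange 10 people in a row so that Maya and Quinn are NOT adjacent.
Total - adjacent = 10! - (10-1)!×2 = 3628800 - 725760 = 2903040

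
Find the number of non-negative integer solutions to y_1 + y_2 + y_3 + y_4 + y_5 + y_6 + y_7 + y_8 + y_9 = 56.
C(56+9-1, 9-1) = C(64, 8) = 4426165368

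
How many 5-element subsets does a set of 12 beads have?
C(12,5) = 12!/(5!×7!) = 792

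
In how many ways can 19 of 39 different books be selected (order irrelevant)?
C(39,19) = 39!/(19!×20!) = 68923264410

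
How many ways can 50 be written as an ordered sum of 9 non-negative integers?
C(50+9-1, 9-1) = C(58, 8) = 1916797311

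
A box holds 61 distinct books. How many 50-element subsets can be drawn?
C(61,50) = 61!/(50!×11!) = 418094152866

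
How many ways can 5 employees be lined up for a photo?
5! = 120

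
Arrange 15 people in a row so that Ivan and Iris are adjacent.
Treat as block: (15-1)! × 2! = 87178291200 × 2 = 174356582400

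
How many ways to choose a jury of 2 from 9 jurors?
C(9,2) = 9!/(2!×7!) = 36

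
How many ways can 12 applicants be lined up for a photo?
12! = 479001600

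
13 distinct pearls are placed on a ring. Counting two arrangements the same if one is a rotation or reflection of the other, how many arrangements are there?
(13-1)!/2 = 479001600/2 = 239500800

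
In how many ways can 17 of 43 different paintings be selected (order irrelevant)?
C(43,17) = 43!/(17!×26!) = 421171648758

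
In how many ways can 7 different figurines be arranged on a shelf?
7! = 5040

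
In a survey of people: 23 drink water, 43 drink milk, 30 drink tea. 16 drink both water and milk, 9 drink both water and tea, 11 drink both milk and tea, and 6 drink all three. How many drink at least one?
|A∪B∪C| = 23+43+30-16-9-11+6 = 66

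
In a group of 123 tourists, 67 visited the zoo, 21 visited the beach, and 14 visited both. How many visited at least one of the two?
|A∪B| = |A| + |B| - |A∩B| = 67 + 21 - 14 = 74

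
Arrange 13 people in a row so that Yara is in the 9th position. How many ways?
Fix one position: (13-1)! = 479001600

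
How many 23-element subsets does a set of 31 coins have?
C(31,23) = 31!/(23!×8!) = 7888725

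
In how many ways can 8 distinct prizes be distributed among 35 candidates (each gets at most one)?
P(35,8) = 35!/(35-8)! = 948964262400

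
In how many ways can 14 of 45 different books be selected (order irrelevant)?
C(45,14) = 45!/(14!×31!) = 166871334960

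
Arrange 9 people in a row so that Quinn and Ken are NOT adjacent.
Total - adjacent = 9! - (9-1)!×2 = 362880 - 80640 = 282240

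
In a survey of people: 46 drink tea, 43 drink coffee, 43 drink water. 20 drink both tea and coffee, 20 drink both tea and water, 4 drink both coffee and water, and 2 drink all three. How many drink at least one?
|A∪B∪C| = 46+43+43-20-20-4+2 = 90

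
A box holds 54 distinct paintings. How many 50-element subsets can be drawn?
C(54,50) = 54!/(50!×4!) = 316251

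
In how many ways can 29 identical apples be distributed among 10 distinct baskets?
C(29+10-1, 10-1) = C(38, 9) = 163011640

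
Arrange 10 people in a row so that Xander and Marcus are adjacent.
Treat as block: (10-1)! × 2! = 362880 × 2 = 725760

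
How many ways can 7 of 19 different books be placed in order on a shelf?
P(19,7) = 19!/(19-7)! = 253955520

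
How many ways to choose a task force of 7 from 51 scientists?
C(51,7) = 51!/(7!×44!) = 115775100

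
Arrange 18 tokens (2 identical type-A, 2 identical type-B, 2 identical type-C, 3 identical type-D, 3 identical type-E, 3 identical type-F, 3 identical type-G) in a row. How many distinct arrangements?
18! / (2! × 2! × 2! × 3! × 3! × 3! × 3!) = 617512896000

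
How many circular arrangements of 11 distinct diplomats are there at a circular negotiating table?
Circular: fix one position, arrange the rest. (11-1)! = 3628800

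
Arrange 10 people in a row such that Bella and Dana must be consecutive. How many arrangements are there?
Treat the 2 as one block: (10-2+1)! × 2! = 362880 × 2 = 725760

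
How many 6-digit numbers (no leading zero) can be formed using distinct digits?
First digit: 9 choices (nonzero). Then descending: 9 × 9 × 8 × 7 × 6 × 5 = 136080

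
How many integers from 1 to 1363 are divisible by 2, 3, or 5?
⌊1363/2⌋+⌊1363/3⌋+⌊1363/5⌋ - ⌊1363/6⌋-⌊1363/10⌋-⌊1363/15⌋ + ⌊1363/30⌋ = 681+454+272 - 227-136-90 + 45 = 999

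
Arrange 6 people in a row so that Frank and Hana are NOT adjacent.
Total - adjacent = 6! - (6-1)!×2 = 720 - 240 = 480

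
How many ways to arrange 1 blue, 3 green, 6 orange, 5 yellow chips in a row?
15! / (1! × 3! × 6! × 5!) = 2522520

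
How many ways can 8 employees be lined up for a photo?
8! = 40320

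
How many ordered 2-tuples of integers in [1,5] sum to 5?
Coefficient of x^5 in (x + x² + ... + x^5)^2. By inclusion-exclusion on dice exceeding 5: Σ_j (-1)^j C(2,j)·C(5-1-5j, 1) = C(2,0)·C(4,1) = 1·4 = 4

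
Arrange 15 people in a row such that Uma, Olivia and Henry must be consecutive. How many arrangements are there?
Treat the 3 as one block: (15-3+1)! × 3! = 6227020800 × 6 = 37362124800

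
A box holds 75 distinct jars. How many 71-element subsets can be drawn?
C(75,71) = 75!/(71!×4!) = 1215450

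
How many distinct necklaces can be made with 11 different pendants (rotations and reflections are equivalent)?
(11-1)!/2 = 3628800/2 = 1814400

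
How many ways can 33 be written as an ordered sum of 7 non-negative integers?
C(33+7-1, 7-1) = C(39, 6) = 3262623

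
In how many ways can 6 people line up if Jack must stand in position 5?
Fix one position: (6-1)! = 120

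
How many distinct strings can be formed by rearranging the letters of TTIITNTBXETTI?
13! / (1! × 3! × 1! × 6! × 1! × 1!) = 1441440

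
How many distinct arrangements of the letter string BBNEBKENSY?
10! / (2! × 1! × 1! × 1! × 2! × 3!) = 151200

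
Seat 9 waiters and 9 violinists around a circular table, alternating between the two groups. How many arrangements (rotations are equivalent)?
Fix one of the waiters: (9-1)! ways for the remaining waiters, × 9! ways for the violinists = 40320 × 362880 = 14631321600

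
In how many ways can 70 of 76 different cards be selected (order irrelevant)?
C(76,70) = 76!/(70!×6!) = 218618940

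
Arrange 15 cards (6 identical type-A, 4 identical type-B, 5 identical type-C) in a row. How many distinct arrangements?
15! / (6! × 4! × 5!) = 630630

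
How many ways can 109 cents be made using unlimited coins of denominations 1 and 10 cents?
Coefficient of x^109 in 1/(1-x^1) · 1/(1-x^10). Use j coins of 10 for j = 0..⌊109/10⌋ = 10, the rest in 1s: 10 + 1 = 11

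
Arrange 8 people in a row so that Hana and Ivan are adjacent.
Treat as block: (8-1)! × 2! = 5040 × 2 = 10080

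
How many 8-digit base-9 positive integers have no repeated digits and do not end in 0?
Last digit: 8 nonzero choices. First digit: 7 (nonzero, ≠last). Middle 6: P(7,6) = 5040. Total = 282240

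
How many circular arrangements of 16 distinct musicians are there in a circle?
Circular: fix one position, arrange the rest. (16-1)! = 1307674368000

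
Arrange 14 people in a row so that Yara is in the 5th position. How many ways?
Fix one position: (14-1)! = 6227020800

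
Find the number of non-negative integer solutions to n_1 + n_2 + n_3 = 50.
C(50+3-1, 3-1) = C(52, 2) = 1326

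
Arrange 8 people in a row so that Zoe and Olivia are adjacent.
Treat as block: (8-1)! × 2! = 5040 × 2 = 10080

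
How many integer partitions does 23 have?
Pentagonal recurrence p(n) = p(n-1) + p(n-2) - p(n-5) - p(n-7) + p(n-12) + p(n-15) - ... gives p(0..22) = 1, 1, 2, 3, 5, 7, 11, 15, 22, 30, 42, 56, 77, 101, 135, 176, 231, 297, 385, 490, 627, 792, 1002. p(23) = p(22) + p(21) - p(18) - p(16) + p(11) + p(8) - p(1) = 1002 + 792 - 385 - 231 + 56 + 22 - 1 = 1255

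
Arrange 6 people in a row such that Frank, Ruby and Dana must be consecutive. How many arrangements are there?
Treat the 3 as one block: (6-3+1)! × 3! = 24 × 6 = 144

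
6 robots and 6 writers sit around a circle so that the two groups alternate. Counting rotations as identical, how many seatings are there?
Fix one of the robots: (6-1)! ways for the remaining robots, × 6! ways for the writers = 120 × 720 = 86400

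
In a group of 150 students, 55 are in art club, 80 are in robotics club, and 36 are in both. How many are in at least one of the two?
|A∪B| = |A| + |B| - |A∩B| = 55 + 80 - 36 = 99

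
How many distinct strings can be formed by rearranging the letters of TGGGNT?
6! / (1! × 2! × 3!) = 60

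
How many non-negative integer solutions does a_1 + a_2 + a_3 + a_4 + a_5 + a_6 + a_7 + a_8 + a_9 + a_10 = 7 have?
C(7+10-1, 10-1) = C(16, 9) = 11440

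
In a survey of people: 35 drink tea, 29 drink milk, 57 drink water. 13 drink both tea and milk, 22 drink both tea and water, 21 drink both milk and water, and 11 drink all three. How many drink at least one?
|A∪B∪C| = 35+29+57-13-22-21+11 = 76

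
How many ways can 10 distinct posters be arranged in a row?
10! = 3628800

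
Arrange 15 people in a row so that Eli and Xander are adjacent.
Treat as block: (15-1)! × 2! = 87178291200 × 2 = 174356582400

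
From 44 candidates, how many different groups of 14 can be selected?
C(44,14) = 44!/(14!×30!) = 114955808528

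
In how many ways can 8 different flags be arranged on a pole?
8! = 40320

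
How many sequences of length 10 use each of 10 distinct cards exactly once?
10! = 3628800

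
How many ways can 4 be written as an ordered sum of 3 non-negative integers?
C(4+3-1, 3-1) = C(6, 2) = 15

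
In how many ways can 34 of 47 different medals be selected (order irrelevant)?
C(47,34) = 47!/(34!×13!) = 140676848445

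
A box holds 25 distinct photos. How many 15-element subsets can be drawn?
C(25,15) = 25!/(15!×10!) = 3268760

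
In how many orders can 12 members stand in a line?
12! = 479001600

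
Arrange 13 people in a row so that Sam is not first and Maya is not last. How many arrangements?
By inclusion-exclusion: 13! - 2×(13-1)! + (13-2)! = 6227020800 - 958003200 + 39916800 = 5308934400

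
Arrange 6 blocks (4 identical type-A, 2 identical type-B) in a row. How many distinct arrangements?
6! / (4! × 2!) = 15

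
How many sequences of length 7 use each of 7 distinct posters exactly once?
7! = 5040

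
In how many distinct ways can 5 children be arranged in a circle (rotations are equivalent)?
Circular: fix one position, arrange the rest. (5-1)! = 24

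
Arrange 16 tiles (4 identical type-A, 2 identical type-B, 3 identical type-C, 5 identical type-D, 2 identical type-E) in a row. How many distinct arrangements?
16! / (4! × 2! × 3! × 5! × 2!) = 302702400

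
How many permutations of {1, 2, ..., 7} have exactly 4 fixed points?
Choose the 4 fixed points C(7,4) = 35, derange the rest: !3 = Σ_{j=0}^{3} (-1)^j·3!/j! = 6 - 6 + 3 - 1 = 2. Product = 35 × 2 = 70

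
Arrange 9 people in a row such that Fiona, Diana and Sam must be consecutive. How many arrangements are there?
Treat the 3 as one block: (9-3+1)! × 3! = 5040 × 6 = 30240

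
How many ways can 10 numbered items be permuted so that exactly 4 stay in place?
Choose the 4 fixed points C(10,4) = 210, derange the rest: !6 = Σ_{j=0}^{6} (-1)^j·6!/j! = 720 - 720 + 360 - 120 + 30 - 6 + 1 = 265. Product = 210 × 265 = 55650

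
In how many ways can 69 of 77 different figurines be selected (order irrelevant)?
C(77,69) = 77!/(69!×8!) = 21042072975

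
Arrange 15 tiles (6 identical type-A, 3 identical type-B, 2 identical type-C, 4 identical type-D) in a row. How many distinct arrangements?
15! / (6! × 3! × 2! × 4!) = 6306300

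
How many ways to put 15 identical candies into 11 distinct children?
C(15+11-1, 11-1) = C(25, 10) = 3268760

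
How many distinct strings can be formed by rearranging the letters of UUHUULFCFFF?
11! / (1! × 4! × 1! × 1! × 4!) = 69300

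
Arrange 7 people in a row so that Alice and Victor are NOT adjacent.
Total - adjacent = 7! - (7-1)!×2 = 5040 - 1440 = 3600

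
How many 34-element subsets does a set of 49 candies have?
C(49,34) = 49!/(34!×15!) = 1575580702584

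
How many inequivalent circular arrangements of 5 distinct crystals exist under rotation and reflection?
(5-1)!/2 = 24/2 = 12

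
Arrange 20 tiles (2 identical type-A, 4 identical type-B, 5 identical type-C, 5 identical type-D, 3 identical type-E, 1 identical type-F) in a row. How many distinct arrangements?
20! / (2! × 4! × 5! × 5! × 3! × 1!) = 586637251200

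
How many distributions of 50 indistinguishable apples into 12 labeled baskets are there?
C(50+12-1, 12-1) = C(61, 11) = 418094152866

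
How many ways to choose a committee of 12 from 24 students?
C(24,12) = 24!/(12!×12!) = 2704156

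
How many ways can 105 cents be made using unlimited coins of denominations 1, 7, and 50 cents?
Coefficient of x^105 in 1/(1-x^1) · 1/(1-x^7) · 1/(1-x^50). Case on j = number of 50-cent coins (j = 0..2); remainder r = 105 - 50j is made from {1,7} in ⌊r/7⌋+1 ways. r = 105, 55, 5 → 16 + 8 + 1 = 25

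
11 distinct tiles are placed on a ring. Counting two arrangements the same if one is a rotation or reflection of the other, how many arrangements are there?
(11-1)!/2 = 3628800/2 = 1814400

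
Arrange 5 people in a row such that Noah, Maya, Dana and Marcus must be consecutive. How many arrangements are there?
Treat the 4 as one block: (5-4+1)! × 4! = 2 × 24 = 48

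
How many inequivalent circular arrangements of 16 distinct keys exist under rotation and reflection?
(16-1)!/2 = 1307674368000/2 = 653837184000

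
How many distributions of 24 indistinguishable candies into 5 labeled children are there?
C(24+5-1, 5-1) = C(28, 4) = 20475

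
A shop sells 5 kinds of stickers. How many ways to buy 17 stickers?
C(17+5-1, 5-1) = C(21, 4) = 5985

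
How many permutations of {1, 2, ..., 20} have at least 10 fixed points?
Exactly j fixed points: C(20,j)·!(20-j); sum over j ≥ 10 (derangement numbers via !m = (m-1)·(!(m-1) + !(m-2)): !0..!10 = 1, 0, 1, 2, 9, 44, 265, 1854, 14833, 133496, 1334961). Σ_{j=10}^{20} C(20,j)·!(20-j) = C(20,10)·!10 + C(20,11)·!9 + C(20,12)·!8 + C(20,13)·!7 + C(20,14)·!6 + C(20,15)·!5 + C(20,16)·!4 + C(20,17)·!3 + C(20,18)·!2 + C(20,19)·!1 + C(20,20)·!0 = 184756·1334961 + 167960·133496 + 125970·14833 + 77520·1854 + 38760·265 + 15504·44 + 4845·9 + 1140·2 + 190·1 + 20·0 + 1·1 = 271087277418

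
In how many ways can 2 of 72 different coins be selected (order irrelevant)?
C(72,2) = 72!/(2!×70!) = 2556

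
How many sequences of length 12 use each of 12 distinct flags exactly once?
12! = 479001600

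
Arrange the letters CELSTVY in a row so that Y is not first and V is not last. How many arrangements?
By inclusion-exclusion: 7! - 2×(7-1)! + (7-2)! = 5040 - 1440 + 120 = 3720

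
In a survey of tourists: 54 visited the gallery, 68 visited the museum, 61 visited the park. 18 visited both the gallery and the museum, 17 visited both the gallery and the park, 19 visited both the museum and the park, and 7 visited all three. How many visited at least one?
|A∪B∪C| = 54+68+61-18-17-19+7 = 136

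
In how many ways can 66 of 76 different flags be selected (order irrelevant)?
C(76,66) = 76!/(66!×10!) = 954526728530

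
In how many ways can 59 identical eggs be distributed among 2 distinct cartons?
C(59+2-1, 2-1) = C(60, 1) = 60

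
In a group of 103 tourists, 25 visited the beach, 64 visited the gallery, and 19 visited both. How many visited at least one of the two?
|A∪B| = |A| + |B| - |A∩B| = 25 + 64 - 19 = 70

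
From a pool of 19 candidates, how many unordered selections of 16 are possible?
C(19,16) = 19!/(16!×3!) = 969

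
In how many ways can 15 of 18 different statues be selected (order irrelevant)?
C(18,15) = 18!/(15!×3!) = 816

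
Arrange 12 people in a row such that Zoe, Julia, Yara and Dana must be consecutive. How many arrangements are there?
Treat the 4 as one block: (12-4+1)! × 4! = 362880 × 24 = 8709120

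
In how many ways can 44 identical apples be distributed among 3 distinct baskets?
C(44+3-1, 3-1) = C(46, 2) = 1035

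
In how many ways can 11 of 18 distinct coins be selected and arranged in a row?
P(18,11) = 18!/(18-11)! = 1270312243200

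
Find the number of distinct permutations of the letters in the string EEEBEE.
6! / (1! × 5!) = 6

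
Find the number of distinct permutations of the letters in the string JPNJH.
5! / (2! × 1! × 1! × 1!) = 60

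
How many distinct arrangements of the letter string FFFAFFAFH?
9! / (6! × 2! × 1!) = 252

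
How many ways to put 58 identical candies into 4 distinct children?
C(58+4-1, 4-1) = C(61, 3) = 35990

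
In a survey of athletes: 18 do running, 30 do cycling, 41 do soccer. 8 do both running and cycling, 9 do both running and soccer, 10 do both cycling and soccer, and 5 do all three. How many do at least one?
|A∪B∪C| = 18+30+41-8-9-10+5 = 67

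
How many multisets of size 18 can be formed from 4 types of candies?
C(18+4-1, 4-1) = C(21, 3) = 1330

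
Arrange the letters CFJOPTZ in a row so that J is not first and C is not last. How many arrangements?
By inclusion-exclusion: 7! - 2×(7-1)! + (7-2)! = 5040 - 1440 + 120 = 3720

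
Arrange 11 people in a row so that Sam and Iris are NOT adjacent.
Total - adjacent = 11! - (11-1)!×2 = 39916800 - 7257600 = 32659200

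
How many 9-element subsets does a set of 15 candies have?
C(15,9) = 15!/(9!×6!) = 5005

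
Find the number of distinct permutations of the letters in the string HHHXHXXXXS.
10! / (1! × 5! × 4!) = 1260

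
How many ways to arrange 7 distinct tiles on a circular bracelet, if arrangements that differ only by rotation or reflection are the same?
(7-1)!/2 = 720/2 = 360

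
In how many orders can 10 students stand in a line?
10! = 3628800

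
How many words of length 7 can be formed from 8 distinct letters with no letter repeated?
P(8,7) = 8!/(8-7)! = 40320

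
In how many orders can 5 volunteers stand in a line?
5! = 120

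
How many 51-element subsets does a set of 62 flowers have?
C(62,51) = 62!/(51!×11!) = 508271323092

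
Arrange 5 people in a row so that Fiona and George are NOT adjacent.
Total - adjacent = 5! - (5-1)!×2 = 120 - 48 = 72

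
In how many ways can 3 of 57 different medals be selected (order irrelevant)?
C(57,3) = 57!/(3!×54!) = 29260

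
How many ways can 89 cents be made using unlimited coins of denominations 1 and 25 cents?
Coefficient of x^89 in 1/(1-x^1) · 1/(1-x^25). Use j coins of 25 for j = 0..⌊89/25⌋ = 3, the rest in 1s: 3 + 1 = 4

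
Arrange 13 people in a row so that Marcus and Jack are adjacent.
Treat as block: (13-1)! × 2! = 479001600 × 2 = 958003200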